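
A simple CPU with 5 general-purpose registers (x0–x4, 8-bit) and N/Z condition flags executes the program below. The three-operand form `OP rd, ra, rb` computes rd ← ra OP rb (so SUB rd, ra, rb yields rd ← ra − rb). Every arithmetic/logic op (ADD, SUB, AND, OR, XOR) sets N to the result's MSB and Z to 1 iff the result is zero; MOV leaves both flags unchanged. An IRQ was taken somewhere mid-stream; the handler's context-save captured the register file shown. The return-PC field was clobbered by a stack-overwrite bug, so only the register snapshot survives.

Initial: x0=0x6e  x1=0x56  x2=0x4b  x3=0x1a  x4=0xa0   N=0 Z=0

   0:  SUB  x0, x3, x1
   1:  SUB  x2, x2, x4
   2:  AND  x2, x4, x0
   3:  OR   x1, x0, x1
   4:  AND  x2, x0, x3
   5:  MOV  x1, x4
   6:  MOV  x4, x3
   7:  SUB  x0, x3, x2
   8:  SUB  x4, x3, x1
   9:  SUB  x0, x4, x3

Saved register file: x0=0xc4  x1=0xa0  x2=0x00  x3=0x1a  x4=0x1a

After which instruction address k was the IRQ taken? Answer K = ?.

K = 6

after  0: x0=0xc4 x1=0x56 x2=0x4b x3=0x1a x4=0xa0  N=1 Z=0
after  1: x0=0xc4 x1=0x56 x2=0xab x3=0x1a x4=0xa0  N=1 Z=0
after  2: x0=0xc4 x1=0x56 x2=0x80 x3=0x1a x4=0xa0  N=1 Z=0
after  3: x0=0xc4 x1=0xd6 x2=0x80 x3=0x1a x4=0xa0  N=1 Z=0
after  4: x0=0xc4 x1=0xd6 x2=0x00 x3=0x1a x4=0xa0  N=0 Z=1
after  5: x0=0xc4 x1=0xa0 x2=0x00 x3=0x1a x4=0xa0  N=0 Z=1
after  6: x0=0xc4 x1=0xa0 x2=0x00 x3=0x1a x4=0x1a  N=0 Z=1
-- IRQ taken; context saved, return-PC = 7 --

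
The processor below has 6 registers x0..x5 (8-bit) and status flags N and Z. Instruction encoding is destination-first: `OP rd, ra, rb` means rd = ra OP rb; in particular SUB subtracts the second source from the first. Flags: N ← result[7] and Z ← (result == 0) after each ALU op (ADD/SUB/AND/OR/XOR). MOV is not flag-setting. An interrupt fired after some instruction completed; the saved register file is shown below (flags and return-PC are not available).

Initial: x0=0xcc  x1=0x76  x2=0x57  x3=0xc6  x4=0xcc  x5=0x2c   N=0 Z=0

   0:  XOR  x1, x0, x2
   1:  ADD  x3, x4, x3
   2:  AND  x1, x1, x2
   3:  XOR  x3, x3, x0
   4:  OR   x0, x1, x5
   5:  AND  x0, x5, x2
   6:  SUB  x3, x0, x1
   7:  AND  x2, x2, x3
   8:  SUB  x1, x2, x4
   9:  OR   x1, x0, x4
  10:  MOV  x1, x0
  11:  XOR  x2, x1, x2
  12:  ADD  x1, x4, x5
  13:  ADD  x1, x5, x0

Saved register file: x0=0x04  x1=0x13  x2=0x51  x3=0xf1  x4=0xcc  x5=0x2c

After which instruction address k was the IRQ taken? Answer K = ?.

K = 7

after  0: x0=0xcc x1=0x9b x2=0x57 x3=0xc6 x4=0xcc x5=0x2c  N=1 Z=0
after  1: x0=0xcc x1=0x9b x2=0x57 x3=0x92 x4=0xcc x5=0x2c  N=1 Z=0
after  2: x0=0xcc x1=0x13 x2=0x57 x3=0x92 x4=0xcc x5=0x2c  N=0 Z=0
after  3: x0=0xcc x1=0x13 x2=0x57 x3=0x5e x4=0xcc x5=0x2c  N=0 Z=0
after  4: x0=0x3f x1=0x13 x2=0x57 x3=0x5e x4=0xcc x5=0x2c  N=0 Z=0
after  5: x0=0x04 x1=0x13 x2=0x57 x3=0x5e x4=0xcc x5=0x2c  N=0 Z=0
after  6: x0=0x04 x1=0x13 x2=0x57 x3=0xf1 x4=0xcc x5=0x2c  N=1 Z=0
after  7: x0=0x04 x1=0x13 x2=0x51 x3=0xf1 x4=0xcc x5=0x2c  N=0 Z=0
-- IRQ taken; context saved, return-PC = 8 --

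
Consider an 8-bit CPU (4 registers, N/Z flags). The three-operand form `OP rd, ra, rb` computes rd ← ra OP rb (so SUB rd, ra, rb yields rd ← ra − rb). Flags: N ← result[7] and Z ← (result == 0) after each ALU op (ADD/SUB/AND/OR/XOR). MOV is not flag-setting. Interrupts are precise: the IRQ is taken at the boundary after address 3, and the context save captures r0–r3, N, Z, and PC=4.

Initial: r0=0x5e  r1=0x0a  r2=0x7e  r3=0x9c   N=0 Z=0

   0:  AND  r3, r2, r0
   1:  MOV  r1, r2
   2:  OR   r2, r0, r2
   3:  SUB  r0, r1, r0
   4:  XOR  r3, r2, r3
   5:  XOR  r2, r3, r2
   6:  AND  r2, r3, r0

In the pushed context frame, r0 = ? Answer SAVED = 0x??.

after  0: r0=0x5e r1=0x0a r2=0x7e r3=0x5e  N=0 Z=0
after  1: r0=0x5e r1=0x7e r2=0x7e r3=0x5e  N=0 Z=0
after  2: r0=0x5e r1=0x7e r2=0x7e r3=0x5e  N=0 Z=0
after  3: r0=0x20 r1=0x7e r2=0x7e r3=0x5e  N=0 Z=0
-- IRQ taken; context saved, return-PC = 4 --

SAVED = 0x20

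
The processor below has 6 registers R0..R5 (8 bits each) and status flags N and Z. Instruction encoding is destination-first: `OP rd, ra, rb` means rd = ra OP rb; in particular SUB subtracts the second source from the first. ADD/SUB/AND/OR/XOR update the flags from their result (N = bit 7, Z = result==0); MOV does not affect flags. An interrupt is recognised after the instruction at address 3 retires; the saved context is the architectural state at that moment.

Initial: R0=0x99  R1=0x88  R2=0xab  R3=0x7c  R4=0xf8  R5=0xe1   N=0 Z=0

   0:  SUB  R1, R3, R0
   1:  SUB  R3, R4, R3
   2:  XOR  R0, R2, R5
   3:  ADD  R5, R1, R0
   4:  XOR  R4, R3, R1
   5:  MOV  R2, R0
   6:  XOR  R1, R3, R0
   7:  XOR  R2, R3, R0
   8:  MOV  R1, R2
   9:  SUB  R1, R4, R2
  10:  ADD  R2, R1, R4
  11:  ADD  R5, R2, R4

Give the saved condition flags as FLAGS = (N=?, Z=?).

FLAGS = (N=0, Z=0)

after  0: R0=0x99 R1=0xe3 R2=0xab R3=0x7c R4=0xf8 R5=0xe1  N=1 Z=0
after  1: R0=0x99 R1=0xe3 R2=0xab R3=0x7c R4=0xf8 R5=0xe1  N=0 Z=0
after  2: R0=0x4a R1=0xe3 R2=0xab R3=0x7c R4=0xf8 R5=0xe1  N=0 Z=0
after  3: R0=0x4a R1=0xe3 R2=0xab R3=0x7c R4=0xf8 R5=0x2d  N=0 Z=0
-- IRQ taken; context saved, return-PC = 4 --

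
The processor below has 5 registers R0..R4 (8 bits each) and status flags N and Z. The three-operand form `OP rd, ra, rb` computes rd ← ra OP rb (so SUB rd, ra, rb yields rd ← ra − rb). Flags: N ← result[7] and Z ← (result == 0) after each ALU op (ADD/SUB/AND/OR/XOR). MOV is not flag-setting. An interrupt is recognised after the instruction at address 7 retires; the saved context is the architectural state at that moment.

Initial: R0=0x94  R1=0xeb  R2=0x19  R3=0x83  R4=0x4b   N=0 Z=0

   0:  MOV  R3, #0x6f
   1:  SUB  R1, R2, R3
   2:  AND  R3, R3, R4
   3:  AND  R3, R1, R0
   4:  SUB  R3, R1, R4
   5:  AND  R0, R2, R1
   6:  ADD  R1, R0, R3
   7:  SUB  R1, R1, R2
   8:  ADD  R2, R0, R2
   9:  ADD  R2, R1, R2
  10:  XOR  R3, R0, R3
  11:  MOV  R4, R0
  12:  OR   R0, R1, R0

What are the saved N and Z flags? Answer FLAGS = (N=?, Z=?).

FLAGS = (N=0, Z=0)

after  0: R0=0x94 R1=0xeb R2=0x19 R3=0x6f R4=0x4b  N=0 Z=0
after  1: R0=0x94 R1=0xaa R2=0x19 R3=0x6f R4=0x4b  N=1 Z=0
after  2: R0=0x94 R1=0xaa R2=0x19 R3=0x4b R4=0x4b  N=0 Z=0
after  3: R0=0x94 R1=0xaa R2=0x19 R3=0x80 R4=0x4b  N=1 Z=0
after  4: R0=0x94 R1=0xaa R2=0x19 R3=0x5f R4=0x4b  N=0 Z=0
after  5: R0=0x08 R1=0xaa R2=0x19 R3=0x5f R4=0x4b  N=0 Z=0
after  6: R0=0x08 R1=0x67 R2=0x19 R3=0x5f R4=0x4b  N=0 Z=0
after  7: R0=0x08 R1=0x4e R2=0x19 R3=0x5f R4=0x4b  N=0 Z=0
-- IRQ taken; context saved, return-PC = 8 --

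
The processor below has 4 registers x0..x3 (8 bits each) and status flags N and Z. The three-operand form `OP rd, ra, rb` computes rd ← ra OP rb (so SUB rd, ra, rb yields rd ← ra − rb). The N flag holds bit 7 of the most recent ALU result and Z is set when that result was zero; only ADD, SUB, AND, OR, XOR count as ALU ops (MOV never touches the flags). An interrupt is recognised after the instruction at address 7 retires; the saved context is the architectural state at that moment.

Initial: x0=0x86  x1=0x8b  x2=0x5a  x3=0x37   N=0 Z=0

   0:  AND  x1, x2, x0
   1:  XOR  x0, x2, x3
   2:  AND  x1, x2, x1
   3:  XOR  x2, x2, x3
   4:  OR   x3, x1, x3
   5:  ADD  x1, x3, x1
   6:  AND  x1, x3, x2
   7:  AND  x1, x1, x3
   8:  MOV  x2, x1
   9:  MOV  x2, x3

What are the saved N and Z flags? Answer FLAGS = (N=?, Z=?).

FLAGS = (N=0, Z=0)

after  0: x0=0x86 x1=0x02 x2=0x5a x3=0x37  N=0 Z=0
after  1: x0=0x6d x1=0x02 x2=0x5a x3=0x37  N=0 Z=0
after  2: x0=0x6d x1=0x02 x2=0x5a x3=0x37  N=0 Z=0
after  3: x0=0x6d x1=0x02 x2=0x6d x3=0x37  N=0 Z=0
after  4: x0=0x6d x1=0x02 x2=0x6d x3=0x37  N=0 Z=0
after  5: x0=0x6d x1=0x39 x2=0x6d x3=0x37  N=0 Z=0
after  6: x0=0x6d x1=0x25 x2=0x6d x3=0x37  N=0 Z=0
after  7: x0=0x6d x1=0x25 x2=0x6d x3=0x37  N=0 Z=0
-- IRQ taken; context saved, return-PC = 8 --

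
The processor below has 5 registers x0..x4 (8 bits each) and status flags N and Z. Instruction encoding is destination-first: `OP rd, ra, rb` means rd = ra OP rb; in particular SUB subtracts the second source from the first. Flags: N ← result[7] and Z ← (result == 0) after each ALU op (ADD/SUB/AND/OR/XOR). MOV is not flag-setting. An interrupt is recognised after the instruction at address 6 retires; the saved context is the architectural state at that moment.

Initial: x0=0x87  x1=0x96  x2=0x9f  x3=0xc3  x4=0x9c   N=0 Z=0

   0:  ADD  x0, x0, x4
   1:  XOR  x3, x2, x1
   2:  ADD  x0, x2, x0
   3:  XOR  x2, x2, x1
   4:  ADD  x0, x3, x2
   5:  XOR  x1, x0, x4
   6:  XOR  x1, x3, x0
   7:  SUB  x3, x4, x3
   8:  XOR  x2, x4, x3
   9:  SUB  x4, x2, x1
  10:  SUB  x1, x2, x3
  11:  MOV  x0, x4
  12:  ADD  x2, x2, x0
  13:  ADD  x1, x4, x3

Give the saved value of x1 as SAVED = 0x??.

SAVED = 0x1b

after  0: x0=0x23 x1=0x96 x2=0x9f x3=0xc3 x4=0x9c  N=0 Z=0
after  1: x0=0x23 x1=0x96 x2=0x9f x3=0x09 x4=0x9c  N=0 Z=0
after  2: x0=0xc2 x1=0x96 x2=0x9f x3=0x09 x4=0x9c  N=1 Z=0
after  3: x0=0xc2 x1=0x96 x2=0x09 x3=0x09 x4=0x9c  N=0 Z=0
after  4: x0=0x12 x1=0x96 x2=0x09 x3=0x09 x4=0x9c  N=0 Z=0
after  5: x0=0x12 x1=0x8e x2=0x09 x3=0x09 x4=0x9c  N=1 Z=0
after  6: x0=0x12 x1=0x1b x2=0x09 x3=0x09 x4=0x9c  N=0 Z=0
-- IRQ taken; context saved, return-PC = 7 --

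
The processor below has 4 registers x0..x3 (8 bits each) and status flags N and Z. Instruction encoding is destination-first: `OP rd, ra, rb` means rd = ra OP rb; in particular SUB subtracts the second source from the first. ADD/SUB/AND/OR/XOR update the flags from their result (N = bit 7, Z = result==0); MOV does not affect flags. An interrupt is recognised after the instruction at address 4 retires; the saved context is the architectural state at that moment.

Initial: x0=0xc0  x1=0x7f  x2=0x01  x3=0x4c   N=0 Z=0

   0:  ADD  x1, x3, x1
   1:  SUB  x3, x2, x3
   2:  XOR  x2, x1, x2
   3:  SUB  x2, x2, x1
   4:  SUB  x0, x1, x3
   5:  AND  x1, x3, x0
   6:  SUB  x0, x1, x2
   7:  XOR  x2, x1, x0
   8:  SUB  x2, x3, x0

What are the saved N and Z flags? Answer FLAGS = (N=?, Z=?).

after  0: x0=0xc0 x1=0xcb x2=0x01 x3=0x4c  N=1 Z=0
after  1: x0=0xc0 x1=0xcb x2=0x01 x3=0xb5  N=1 Z=0
after  2: x0=0xc0 x1=0xcb x2=0xca x3=0xb5  N=1 Z=0
after  3: x0=0xc0 x1=0xcb x2=0xff x3=0xb5  N=1 Z=0
after  4: x0=0x16 x1=0xcb x2=0xff x3=0xb5  N=0 Z=0
-- IRQ taken; context saved, return-PC = 5 --

FLAGS = (N=0, Z=0)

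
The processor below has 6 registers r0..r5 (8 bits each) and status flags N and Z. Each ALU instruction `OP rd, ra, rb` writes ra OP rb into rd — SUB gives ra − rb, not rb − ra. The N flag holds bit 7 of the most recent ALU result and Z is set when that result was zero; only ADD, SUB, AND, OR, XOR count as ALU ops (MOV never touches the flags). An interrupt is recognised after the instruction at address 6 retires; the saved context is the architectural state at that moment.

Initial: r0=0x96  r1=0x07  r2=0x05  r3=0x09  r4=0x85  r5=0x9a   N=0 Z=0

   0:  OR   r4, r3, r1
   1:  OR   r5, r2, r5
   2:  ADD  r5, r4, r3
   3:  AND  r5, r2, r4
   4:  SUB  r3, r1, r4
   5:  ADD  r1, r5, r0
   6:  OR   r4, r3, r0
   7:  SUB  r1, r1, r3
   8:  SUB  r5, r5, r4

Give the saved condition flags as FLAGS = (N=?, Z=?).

FLAGS = (N=1, Z=0)

after  0: r0=0x96 r1=0x07 r2=0x05 r3=0x09 r4=0x0f r5=0x9a  N=0 Z=0
after  1: r0=0x96 r1=0x07 r2=0x05 r3=0x09 r4=0x0f r5=0x9f  N=1 Z=0
after  2: r0=0x96 r1=0x07 r2=0x05 r3=0x09 r4=0x0f r5=0x18  N=0 Z=0
after  3: r0=0x96 r1=0x07 r2=0x05 r3=0x09 r4=0x0f r5=0x05  N=0 Z=0
after  4: r0=0x96 r1=0x07 r2=0x05 r3=0xf8 r4=0x0f r5=0x05  N=1 Z=0
after  5: r0=0x96 r1=0x9b r2=0x05 r3=0xf8 r4=0x0f r5=0x05  N=1 Z=0
after  6: r0=0x96 r1=0x9b r2=0x05 r3=0xf8 r4=0xfe r5=0x05  N=1 Z=0
-- IRQ taken; context saved, return-PC = 7 --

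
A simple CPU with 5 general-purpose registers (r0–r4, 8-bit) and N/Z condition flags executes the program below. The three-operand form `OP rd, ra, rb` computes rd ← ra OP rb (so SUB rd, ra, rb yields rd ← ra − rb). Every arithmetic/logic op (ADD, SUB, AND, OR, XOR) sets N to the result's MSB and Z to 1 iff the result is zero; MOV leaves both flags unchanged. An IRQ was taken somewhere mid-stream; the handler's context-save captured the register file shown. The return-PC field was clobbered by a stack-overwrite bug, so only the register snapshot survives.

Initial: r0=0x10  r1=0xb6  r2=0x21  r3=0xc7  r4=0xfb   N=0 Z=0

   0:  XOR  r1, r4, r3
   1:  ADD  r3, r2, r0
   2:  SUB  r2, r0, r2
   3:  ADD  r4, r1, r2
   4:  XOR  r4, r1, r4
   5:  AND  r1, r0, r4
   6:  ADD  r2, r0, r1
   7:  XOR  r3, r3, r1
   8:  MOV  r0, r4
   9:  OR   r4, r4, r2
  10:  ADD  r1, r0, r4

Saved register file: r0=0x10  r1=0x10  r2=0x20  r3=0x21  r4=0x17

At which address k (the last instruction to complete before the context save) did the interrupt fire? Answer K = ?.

after  0: r0=0x10 r1=0x3c r2=0x21 r3=0xc7 r4=0xfb  N=0 Z=0
after  1: r0=0x10 r1=0x3c r2=0x21 r3=0x31 r4=0xfb  N=0 Z=0
after  2: r0=0x10 r1=0x3c r2=0xef r3=0x31 r4=0xfb  N=1 Z=0
after  3: r0=0x10 r1=0x3c r2=0xef r3=0x31 r4=0x2b  N=0 Z=0
after  4: r0=0x10 r1=0x3c r2=0xef r3=0x31 r4=0x17  N=0 Z=0
after  5: r0=0x10 r1=0x10 r2=0xef r3=0x31 r4=0x17  N=0 Z=0
after  6: r0=0x10 r1=0x10 r2=0x20 r3=0x31 r4=0x17  N=0 Z=0
after  7: r0=0x10 r1=0x10 r2=0x20 r3=0x21 r4=0x17  N=0 Z=0
-- IRQ taken; context saved, return-PC = 8 --

K = 7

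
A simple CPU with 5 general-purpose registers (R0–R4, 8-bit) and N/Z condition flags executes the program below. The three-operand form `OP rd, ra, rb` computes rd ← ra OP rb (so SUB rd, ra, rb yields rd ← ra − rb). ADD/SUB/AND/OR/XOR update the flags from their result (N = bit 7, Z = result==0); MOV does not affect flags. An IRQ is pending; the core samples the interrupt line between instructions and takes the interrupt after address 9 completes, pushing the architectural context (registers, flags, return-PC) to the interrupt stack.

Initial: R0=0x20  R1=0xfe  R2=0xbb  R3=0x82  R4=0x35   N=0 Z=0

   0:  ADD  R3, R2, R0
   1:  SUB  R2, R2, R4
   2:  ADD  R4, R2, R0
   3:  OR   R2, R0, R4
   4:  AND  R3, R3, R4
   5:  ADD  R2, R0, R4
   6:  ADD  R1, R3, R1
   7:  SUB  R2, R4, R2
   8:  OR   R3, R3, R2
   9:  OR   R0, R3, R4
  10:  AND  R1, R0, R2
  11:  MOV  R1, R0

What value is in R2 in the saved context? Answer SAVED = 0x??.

after  0: R0=0x20 R1=0xfe R2=0xbb R3=0xdb R4=0x35  N=1 Z=0
after  1: R0=0x20 R1=0xfe R2=0x86 R3=0xdb R4=0x35  N=1 Z=0
after  2: R0=0x20 R1=0xfe R2=0x86 R3=0xdb R4=0xa6  N=1 Z=0
after  3: R0=0x20 R1=0xfe R2=0xa6 R3=0xdb R4=0xa6  N=1 Z=0
after  4: R0=0x20 R1=0xfe R2=0xa6 R3=0x82 R4=0xa6  N=1 Z=0
after  5: R0=0x20 R1=0xfe R2=0xc6 R3=0x82 R4=0xa6  N=1 Z=0
after  6: R0=0x20 R1=0x80 R2=0xc6 R3=0x82 R4=0xa6  N=1 Z=0
after  7: R0=0x20 R1=0x80 R2=0xe0 R3=0x82 R4=0xa6  N=1 Z=0
after  8: R0=0x20 R1=0x80 R2=0xe0 R3=0xe2 R4=0xa6  N=1 Z=0
after  9: R0=0xe6 R1=0x80 R2=0xe0 R3=0xe2 R4=0xa6  N=1 Z=0
-- IRQ taken; context saved, return-PC = 10 --

SAVED = 0xe0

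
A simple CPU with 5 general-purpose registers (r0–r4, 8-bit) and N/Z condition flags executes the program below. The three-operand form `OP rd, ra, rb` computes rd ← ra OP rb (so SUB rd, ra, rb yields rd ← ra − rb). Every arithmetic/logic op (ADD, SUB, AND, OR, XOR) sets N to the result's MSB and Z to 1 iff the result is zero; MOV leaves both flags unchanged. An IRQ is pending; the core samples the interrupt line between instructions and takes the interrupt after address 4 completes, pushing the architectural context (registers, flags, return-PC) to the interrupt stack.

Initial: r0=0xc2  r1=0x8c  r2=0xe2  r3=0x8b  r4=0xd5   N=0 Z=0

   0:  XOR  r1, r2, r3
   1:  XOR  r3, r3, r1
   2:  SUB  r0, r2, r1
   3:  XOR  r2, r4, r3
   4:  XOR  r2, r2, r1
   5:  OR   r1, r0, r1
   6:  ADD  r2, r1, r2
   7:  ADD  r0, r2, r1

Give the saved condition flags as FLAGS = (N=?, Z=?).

FLAGS = (N=0, Z=0)

after  0: r0=0xc2 r1=0x69 r2=0xe2 r3=0x8b r4=0xd5  N=0 Z=0
after  1: r0=0xc2 r1=0x69 r2=0xe2 r3=0xe2 r4=0xd5  N=1 Z=0
after  2: r0=0x79 r1=0x69 r2=0xe2 r3=0xe2 r4=0xd5  N=0 Z=0
after  3: r0=0x79 r1=0x69 r2=0x37 r3=0xe2 r4=0xd5  N=0 Z=0
after  4: r0=0x79 r1=0x69 r2=0x5e r3=0xe2 r4=0xd5  N=0 Z=0
-- IRQ taken; context saved, return-PC = 5 --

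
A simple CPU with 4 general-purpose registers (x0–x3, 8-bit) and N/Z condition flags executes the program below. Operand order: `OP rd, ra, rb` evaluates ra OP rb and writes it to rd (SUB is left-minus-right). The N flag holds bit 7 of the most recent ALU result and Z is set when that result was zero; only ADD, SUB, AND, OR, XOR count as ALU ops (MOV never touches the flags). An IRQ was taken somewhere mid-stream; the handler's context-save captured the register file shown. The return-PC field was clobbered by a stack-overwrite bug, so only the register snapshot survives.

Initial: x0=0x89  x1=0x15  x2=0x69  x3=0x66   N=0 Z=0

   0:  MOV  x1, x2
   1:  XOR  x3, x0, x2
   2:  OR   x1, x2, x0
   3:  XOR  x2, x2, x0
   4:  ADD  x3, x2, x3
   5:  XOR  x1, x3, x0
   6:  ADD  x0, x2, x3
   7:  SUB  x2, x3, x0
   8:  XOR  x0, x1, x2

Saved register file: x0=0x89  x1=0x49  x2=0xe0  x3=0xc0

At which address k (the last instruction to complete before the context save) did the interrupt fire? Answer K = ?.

K = 5

after  0: x0=0x89 x1=0x69 x2=0x69 x3=0x66  N=0 Z=0
after  1: x0=0x89 x1=0x69 x2=0x69 x3=0xe0  N=1 Z=0
after  2: x0=0x89 x1=0xe9 x2=0x69 x3=0xe0  N=1 Z=0
after  3: x0=0x89 x1=0xe9 x2=0xe0 x3=0xe0  N=1 Z=0
after  4: x0=0x89 x1=0xe9 x2=0xe0 x3=0xc0  N=1 Z=0
after  5: x0=0x89 x1=0x49 x2=0xe0 x3=0xc0  N=0 Z=0
-- IRQ taken; context saved, return-PC = 6 --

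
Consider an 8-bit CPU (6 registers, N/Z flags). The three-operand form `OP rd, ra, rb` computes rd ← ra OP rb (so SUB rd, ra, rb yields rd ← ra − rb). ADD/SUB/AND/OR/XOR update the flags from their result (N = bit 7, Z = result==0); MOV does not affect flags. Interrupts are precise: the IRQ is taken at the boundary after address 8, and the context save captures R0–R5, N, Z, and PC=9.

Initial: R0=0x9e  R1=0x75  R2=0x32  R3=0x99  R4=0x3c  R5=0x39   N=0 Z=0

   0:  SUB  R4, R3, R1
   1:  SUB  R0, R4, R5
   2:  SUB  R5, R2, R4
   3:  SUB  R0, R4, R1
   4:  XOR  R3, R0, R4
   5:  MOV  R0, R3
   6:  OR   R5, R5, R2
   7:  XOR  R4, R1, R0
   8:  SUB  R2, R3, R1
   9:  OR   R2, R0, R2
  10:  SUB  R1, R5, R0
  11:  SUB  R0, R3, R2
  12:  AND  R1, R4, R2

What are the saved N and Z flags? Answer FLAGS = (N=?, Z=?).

FLAGS = (N=0, Z=0)

after  0: R0=0x9e R1=0x75 R2=0x32 R3=0x99 R4=0x24 R5=0x39  N=0 Z=0
after  1: R0=0xeb R1=0x75 R2=0x32 R3=0x99 R4=0x24 R5=0x39  N=1 Z=0
after  2: R0=0xeb R1=0x75 R2=0x32 R3=0x99 R4=0x24 R5=0x0e  N=0 Z=0
after  3: R0=0xaf R1=0x75 R2=0x32 R3=0x99 R4=0x24 R5=0x0e  N=1 Z=0
after  4: R0=0xaf R1=0x75 R2=0x32 R3=0x8b R4=0x24 R5=0x0e  N=1 Z=0
after  5: R0=0x8b R1=0x75 R2=0x32 R3=0x8b R4=0x24 R5=0x0e  N=1 Z=0
after  6: R0=0x8b R1=0x75 R2=0x32 R3=0x8b R4=0x24 R5=0x3e  N=0 Z=0
after  7: R0=0x8b R1=0x75 R2=0x32 R3=0x8b R4=0xfe R5=0x3e  N=1 Z=0
after  8: R0=0x8b R1=0x75 R2=0x16 R3=0x8b R4=0xfe R5=0x3e  N=0 Z=0
-- IRQ taken; context saved, return-PC = 9 --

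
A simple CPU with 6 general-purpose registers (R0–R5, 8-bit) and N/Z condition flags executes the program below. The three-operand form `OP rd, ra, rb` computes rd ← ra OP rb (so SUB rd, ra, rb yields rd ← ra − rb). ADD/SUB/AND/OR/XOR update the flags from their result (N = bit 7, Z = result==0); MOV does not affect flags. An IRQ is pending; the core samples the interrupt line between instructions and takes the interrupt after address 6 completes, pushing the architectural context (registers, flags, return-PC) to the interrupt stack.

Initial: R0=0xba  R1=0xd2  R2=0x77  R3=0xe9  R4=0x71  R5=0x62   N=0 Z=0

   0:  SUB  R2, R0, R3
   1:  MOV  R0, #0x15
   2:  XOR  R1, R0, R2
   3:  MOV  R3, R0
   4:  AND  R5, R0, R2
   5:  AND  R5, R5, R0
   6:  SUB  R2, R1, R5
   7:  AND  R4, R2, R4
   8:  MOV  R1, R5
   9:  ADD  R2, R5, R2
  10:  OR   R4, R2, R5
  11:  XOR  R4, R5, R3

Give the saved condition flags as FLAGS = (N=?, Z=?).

after  0: R0=0xba R1=0xd2 R2=0xd1 R3=0xe9 R4=0x71 R5=0x62  N=1 Z=0
after  1: R0=0x15 R1=0xd2 R2=0xd1 R3=0xe9 R4=0x71 R5=0x62  N=1 Z=0
after  2: R0=0x15 R1=0xc4 R2=0xd1 R3=0xe9 R4=0x71 R5=0x62  N=1 Z=0
after  3: R0=0x15 R1=0xc4 R2=0xd1 R3=0x15 R4=0x71 R5=0x62  N=1 Z=0
after  4: R0=0x15 R1=0xc4 R2=0xd1 R3=0x15 R4=0x71 R5=0x11  N=0 Z=0
after  5: R0=0x15 R1=0xc4 R2=0xd1 R3=0x15 R4=0x71 R5=0x11  N=0 Z=0
after  6: R0=0x15 R1=0xc4 R2=0xb3 R3=0x15 R4=0x71 R5=0x11  N=1 Z=0
-- IRQ taken; context saved, return-PC = 7 --

FLAGS = (N=1, Z=0)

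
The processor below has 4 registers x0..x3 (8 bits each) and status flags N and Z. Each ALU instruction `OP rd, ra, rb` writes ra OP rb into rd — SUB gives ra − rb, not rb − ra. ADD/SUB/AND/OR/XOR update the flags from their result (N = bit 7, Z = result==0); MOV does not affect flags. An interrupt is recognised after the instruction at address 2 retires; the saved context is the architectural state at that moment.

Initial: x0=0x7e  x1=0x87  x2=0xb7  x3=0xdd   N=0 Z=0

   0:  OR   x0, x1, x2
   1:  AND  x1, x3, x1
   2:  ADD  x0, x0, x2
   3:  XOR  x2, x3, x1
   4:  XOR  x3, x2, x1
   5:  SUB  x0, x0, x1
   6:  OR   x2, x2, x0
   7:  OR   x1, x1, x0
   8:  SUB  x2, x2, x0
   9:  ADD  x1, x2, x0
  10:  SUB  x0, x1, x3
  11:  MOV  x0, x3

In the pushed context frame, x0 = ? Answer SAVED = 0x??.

after  0: x0=0xb7 x1=0x87 x2=0xb7 x3=0xdd  N=1 Z=0
after  1: x0=0xb7 x1=0x85 x2=0xb7 x3=0xdd  N=1 Z=0
after  2: x0=0x6e x1=0x85 x2=0xb7 x3=0xdd  N=0 Z=0
-- IRQ taken; context saved, return-PC = 3 --

SAVED = 0x6e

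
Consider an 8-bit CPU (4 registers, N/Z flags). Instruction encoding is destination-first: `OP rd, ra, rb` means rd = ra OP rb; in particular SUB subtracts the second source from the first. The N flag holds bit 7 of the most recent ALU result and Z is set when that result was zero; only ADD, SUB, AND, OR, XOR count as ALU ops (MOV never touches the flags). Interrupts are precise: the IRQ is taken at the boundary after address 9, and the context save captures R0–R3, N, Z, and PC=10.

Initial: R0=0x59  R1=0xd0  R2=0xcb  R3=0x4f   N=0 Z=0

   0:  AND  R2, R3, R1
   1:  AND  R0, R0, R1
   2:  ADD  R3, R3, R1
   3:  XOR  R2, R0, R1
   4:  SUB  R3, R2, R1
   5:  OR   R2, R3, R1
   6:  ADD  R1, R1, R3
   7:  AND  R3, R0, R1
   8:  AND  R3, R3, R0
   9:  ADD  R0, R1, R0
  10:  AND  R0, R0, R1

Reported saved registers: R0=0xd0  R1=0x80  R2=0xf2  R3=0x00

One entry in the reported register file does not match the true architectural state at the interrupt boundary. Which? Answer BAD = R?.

after  0: R0=0x59 R1=0xd0 R2=0x40 R3=0x4f  N=0 Z=0
after  1: R0=0x50 R1=0xd0 R2=0x40 R3=0x4f  N=0 Z=0
after  2: R0=0x50 R1=0xd0 R2=0x40 R3=0x1f  N=0 Z=0
after  3: R0=0x50 R1=0xd0 R2=0x80 R3=0x1f  N=1 Z=0
after  4: R0=0x50 R1=0xd0 R2=0x80 R3=0xb0  N=1 Z=0
after  5: R0=0x50 R1=0xd0 R2=0xf0 R3=0xb0  N=1 Z=0
after  6: R0=0x50 R1=0x80 R2=0xf0 R3=0xb0  N=1 Z=0
after  7: R0=0x50 R1=0x80 R2=0xf0 R3=0x00  N=0 Z=1
after  8: R0=0x50 R1=0x80 R2=0xf0 R3=0x00  N=0 Z=1
after  9: R0=0xd0 R1=0x80 R2=0xf0 R3=0x00  N=1 Z=0
-- IRQ taken; context saved, return-PC = 10 --
mismatch: R2: reported 0xf2 vs actual 0xf0

BAD = R2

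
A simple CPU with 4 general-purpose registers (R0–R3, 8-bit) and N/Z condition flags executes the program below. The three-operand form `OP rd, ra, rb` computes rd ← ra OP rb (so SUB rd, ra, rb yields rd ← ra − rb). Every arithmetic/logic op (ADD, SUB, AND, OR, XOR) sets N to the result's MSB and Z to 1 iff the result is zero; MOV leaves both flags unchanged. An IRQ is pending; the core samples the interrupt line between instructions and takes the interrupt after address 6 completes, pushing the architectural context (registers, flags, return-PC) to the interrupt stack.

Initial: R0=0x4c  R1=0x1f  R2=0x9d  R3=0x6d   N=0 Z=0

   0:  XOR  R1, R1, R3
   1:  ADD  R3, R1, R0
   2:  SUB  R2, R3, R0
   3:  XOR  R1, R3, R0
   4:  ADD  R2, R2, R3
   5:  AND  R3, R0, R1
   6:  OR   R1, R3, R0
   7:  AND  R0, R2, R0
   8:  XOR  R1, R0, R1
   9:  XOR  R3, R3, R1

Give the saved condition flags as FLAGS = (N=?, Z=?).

FLAGS = (N=0, Z=0)

after  0: R0=0x4c R1=0x72 R2=0x9d R3=0x6d  N=0 Z=0
after  1: R0=0x4c R1=0x72 R2=0x9d R3=0xbe  N=1 Z=0
after  2: R0=0x4c R1=0x72 R2=0x72 R3=0xbe  N=0 Z=0
after  3: R0=0x4c R1=0xf2 R2=0x72 R3=0xbe  N=1 Z=0
after  4: R0=0x4c R1=0xf2 R2=0x30 R3=0xbe  N=0 Z=0
after  5: R0=0x4c R1=0xf2 R2=0x30 R3=0x40  N=0 Z=0
after  6: R0=0x4c R1=0x4c R2=0x30 R3=0x40  N=0 Z=0
-- IRQ taken; context saved, return-PC = 7 --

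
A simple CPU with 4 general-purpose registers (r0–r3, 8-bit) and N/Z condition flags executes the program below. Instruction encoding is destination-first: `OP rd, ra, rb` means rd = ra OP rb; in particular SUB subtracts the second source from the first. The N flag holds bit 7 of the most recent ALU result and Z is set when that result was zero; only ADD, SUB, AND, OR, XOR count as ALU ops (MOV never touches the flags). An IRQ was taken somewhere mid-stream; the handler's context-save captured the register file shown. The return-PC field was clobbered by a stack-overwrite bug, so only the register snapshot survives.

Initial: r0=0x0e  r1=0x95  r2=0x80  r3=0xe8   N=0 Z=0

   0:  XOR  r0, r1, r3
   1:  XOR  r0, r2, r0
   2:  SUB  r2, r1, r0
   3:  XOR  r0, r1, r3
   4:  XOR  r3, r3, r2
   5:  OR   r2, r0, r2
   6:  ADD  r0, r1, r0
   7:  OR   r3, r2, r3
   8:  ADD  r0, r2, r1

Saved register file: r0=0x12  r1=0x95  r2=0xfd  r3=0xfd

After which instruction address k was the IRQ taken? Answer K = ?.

after  0: r0=0x7d r1=0x95 r2=0x80 r3=0xe8  N=0 Z=0
after  1: r0=0xfd r1=0x95 r2=0x80 r3=0xe8  N=1 Z=0
after  2: r0=0xfd r1=0x95 r2=0x98 r3=0xe8  N=1 Z=0
after  3: r0=0x7d r1=0x95 r2=0x98 r3=0xe8  N=0 Z=0
after  4: r0=0x7d r1=0x95 r2=0x98 r3=0x70  N=0 Z=0
after  5: r0=0x7d r1=0x95 r2=0xfd r3=0x70  N=1 Z=0
after  6: r0=0x12 r1=0x95 r2=0xfd r3=0x70  N=0 Z=0
after  7: r0=0x12 r1=0x95 r2=0xfd r3=0xfd  N=1 Z=0
-- IRQ taken; context saved, return-PC = 8 --

K = 7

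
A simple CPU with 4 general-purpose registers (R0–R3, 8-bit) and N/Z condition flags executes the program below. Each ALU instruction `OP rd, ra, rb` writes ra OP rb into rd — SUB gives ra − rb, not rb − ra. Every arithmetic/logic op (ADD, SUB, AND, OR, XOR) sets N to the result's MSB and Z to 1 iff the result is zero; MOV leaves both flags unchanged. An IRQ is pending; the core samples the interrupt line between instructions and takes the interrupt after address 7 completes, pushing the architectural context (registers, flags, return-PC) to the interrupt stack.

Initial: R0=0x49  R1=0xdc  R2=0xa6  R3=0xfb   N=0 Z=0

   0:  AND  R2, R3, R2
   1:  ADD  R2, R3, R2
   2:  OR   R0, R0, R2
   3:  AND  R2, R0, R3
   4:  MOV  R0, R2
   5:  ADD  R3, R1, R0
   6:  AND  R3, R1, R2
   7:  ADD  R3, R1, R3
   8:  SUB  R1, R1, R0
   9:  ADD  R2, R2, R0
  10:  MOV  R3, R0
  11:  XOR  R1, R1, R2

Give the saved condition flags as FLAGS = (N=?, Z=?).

after  0: R0=0x49 R1=0xdc R2=0xa2 R3=0xfb  N=1 Z=0
after  1: R0=0x49 R1=0xdc R2=0x9d R3=0xfb  N=1 Z=0
after  2: R0=0xdd R1=0xdc R2=0x9d R3=0xfb  N=1 Z=0
after  3: R0=0xdd R1=0xdc R2=0xd9 R3=0xfb  N=1 Z=0
after  4: R0=0xd9 R1=0xdc R2=0xd9 R3=0xfb  N=1 Z=0
after  5: R0=0xd9 R1=0xdc R2=0xd9 R3=0xb5  N=1 Z=0
after  6: R0=0xd9 R1=0xdc R2=0xd9 R3=0xd8  N=1 Z=0
after  7: R0=0xd9 R1=0xdc R2=0xd9 R3=0xb4  N=1 Z=0
-- IRQ taken; context saved, return-PC = 8 --

FLAGS = (N=1, Z=0)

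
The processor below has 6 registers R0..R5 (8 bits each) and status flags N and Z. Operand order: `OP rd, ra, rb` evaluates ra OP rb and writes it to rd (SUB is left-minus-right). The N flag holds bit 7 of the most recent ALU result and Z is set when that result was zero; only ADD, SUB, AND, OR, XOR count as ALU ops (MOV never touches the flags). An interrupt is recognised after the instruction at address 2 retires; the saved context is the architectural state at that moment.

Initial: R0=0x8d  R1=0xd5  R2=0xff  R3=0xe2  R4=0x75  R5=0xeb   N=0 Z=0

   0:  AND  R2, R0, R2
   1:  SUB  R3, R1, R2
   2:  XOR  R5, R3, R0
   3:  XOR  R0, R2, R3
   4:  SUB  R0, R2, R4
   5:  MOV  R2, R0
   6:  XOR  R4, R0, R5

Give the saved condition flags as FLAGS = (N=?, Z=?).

after  0: R0=0x8d R1=0xd5 R2=0x8d R3=0xe2 R4=0x75 R5=0xeb  N=1 Z=0
after  1: R0=0x8d R1=0xd5 R2=0x8d R3=0x48 R4=0x75 R5=0xeb  N=0 Z=0
after  2: R0=0x8d R1=0xd5 R2=0x8d R3=0x48 R4=0x75 R5=0xc5  N=1 Z=0
-- IRQ taken; context saved, return-PC = 3 --

FLAGS = (N=1, Z=0)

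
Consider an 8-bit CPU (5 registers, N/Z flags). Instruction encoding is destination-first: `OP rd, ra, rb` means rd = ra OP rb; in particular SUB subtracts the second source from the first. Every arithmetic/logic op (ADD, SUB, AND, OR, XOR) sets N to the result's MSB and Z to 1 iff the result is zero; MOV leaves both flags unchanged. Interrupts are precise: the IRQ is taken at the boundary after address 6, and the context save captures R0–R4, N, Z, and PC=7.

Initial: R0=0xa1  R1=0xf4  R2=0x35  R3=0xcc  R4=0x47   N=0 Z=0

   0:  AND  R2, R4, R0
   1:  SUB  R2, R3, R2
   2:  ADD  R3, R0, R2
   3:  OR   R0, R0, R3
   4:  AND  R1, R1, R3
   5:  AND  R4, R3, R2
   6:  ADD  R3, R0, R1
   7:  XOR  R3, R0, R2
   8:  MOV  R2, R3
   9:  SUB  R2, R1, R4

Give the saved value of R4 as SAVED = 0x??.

after  0: R0=0xa1 R1=0xf4 R2=0x01 R3=0xcc R4=0x47  N=0 Z=0
after  1: R0=0xa1 R1=0xf4 R2=0xcb R3=0xcc R4=0x47  N=1 Z=0
after  2: R0=0xa1 R1=0xf4 R2=0xcb R3=0x6c R4=0x47  N=0 Z=0
after  3: R0=0xed R1=0xf4 R2=0xcb R3=0x6c R4=0x47  N=1 Z=0
after  4: R0=0xed R1=0x64 R2=0xcb R3=0x6c R4=0x47  N=0 Z=0
after  5: R0=0xed R1=0x64 R2=0xcb R3=0x6c R4=0x48  N=0 Z=0
after  6: R0=0xed R1=0x64 R2=0xcb R3=0x51 R4=0x48  N=0 Z=0
-- IRQ taken; context saved, return-PC = 7 --

SAVED = 0x48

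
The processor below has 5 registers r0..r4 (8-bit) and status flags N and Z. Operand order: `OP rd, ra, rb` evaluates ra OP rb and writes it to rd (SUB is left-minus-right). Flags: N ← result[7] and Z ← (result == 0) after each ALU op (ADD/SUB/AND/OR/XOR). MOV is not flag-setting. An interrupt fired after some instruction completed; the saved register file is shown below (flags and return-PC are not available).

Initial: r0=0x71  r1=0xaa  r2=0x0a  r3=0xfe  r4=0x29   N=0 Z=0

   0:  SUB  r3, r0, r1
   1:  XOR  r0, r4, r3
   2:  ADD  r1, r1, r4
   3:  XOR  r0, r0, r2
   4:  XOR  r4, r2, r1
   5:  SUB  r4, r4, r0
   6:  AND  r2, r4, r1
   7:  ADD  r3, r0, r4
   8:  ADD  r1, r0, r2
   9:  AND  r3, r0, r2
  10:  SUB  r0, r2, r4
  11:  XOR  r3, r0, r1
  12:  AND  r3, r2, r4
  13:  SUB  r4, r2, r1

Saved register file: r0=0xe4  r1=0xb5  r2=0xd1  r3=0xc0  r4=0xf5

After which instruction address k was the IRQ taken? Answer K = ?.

K = 9

after  0: r0=0x71 r1=0xaa r2=0x0a r3=0xc7 r4=0x29  N=1 Z=0
after  1: r0=0xee r1=0xaa r2=0x0a r3=0xc7 r4=0x29  N=1 Z=0
after  2: r0=0xee r1=0xd3 r2=0x0a r3=0xc7 r4=0x29  N=1 Z=0
after  3: r0=0xe4 r1=0xd3 r2=0x0a r3=0xc7 r4=0x29  N=1 Z=0
after  4: r0=0xe4 r1=0xd3 r2=0x0a r3=0xc7 r4=0xd9  N=1 Z=0
after  5: r0=0xe4 r1=0xd3 r2=0x0a r3=0xc7 r4=0xf5  N=1 Z=0
after  6: r0=0xe4 r1=0xd3 r2=0xd1 r3=0xc7 r4=0xf5  N=1 Z=0
after  7: r0=0xe4 r1=0xd3 r2=0xd1 r3=0xd9 r4=0xf5  N=1 Z=0
after  8: r0=0xe4 r1=0xb5 r2=0xd1 r3=0xd9 r4=0xf5  N=1 Z=0
after  9: r0=0xe4 r1=0xb5 r2=0xd1 r3=0xc0 r4=0xf5  N=1 Z=0
-- IRQ taken; context saved, return-PC = 10 --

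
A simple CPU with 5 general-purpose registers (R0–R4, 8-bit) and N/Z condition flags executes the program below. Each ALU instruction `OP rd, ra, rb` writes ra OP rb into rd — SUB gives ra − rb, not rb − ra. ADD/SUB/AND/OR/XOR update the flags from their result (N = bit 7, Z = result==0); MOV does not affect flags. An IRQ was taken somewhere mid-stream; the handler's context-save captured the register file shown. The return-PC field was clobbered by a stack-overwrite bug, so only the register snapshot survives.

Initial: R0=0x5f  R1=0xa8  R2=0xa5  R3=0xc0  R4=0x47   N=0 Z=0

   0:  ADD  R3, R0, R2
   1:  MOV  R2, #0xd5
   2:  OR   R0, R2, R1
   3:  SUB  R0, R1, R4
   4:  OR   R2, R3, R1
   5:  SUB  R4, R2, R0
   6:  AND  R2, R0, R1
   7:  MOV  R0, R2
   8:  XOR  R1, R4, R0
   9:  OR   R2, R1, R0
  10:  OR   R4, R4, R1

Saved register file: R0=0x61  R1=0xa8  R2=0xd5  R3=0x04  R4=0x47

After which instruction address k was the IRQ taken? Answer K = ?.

K = 3

after  0: R0=0x5f R1=0xa8 R2=0xa5 R3=0x04 R4=0x47  N=0 Z=0
after  1: R0=0x5f R1=0xa8 R2=0xd5 R3=0x04 R4=0x47  N=0 Z=0
after  2: R0=0xfd R1=0xa8 R2=0xd5 R3=0x04 R4=0x47  N=1 Z=0
after  3: R0=0x61 R1=0xa8 R2=0xd5 R3=0x04 R4=0x47  N=0 Z=0
-- IRQ taken; context saved, return-PC = 4 --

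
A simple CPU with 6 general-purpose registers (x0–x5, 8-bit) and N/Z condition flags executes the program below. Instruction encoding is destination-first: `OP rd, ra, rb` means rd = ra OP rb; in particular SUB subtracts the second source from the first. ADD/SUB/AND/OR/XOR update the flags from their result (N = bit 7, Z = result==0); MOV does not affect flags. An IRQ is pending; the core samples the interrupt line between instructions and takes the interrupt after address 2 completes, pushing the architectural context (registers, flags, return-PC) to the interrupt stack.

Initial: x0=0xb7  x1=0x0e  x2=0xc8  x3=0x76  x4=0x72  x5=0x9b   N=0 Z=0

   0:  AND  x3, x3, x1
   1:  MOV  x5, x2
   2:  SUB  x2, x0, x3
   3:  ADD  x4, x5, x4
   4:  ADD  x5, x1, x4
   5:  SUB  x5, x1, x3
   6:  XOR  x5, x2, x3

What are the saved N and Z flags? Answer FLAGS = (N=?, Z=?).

after  0: x0=0xb7 x1=0x0e x2=0xc8 x3=0x06 x4=0x72 x5=0x9b  N=0 Z=0
after  1: x0=0xb7 x1=0x0e x2=0xc8 x3=0x06 x4=0x72 x5=0xc8  N=0 Z=0
after  2: x0=0xb7 x1=0x0e x2=0xb1 x3=0x06 x4=0x72 x5=0xc8  N=1 Z=0
-- IRQ taken; context saved, return-PC = 3 --

FLAGS = (N=1, Z=0)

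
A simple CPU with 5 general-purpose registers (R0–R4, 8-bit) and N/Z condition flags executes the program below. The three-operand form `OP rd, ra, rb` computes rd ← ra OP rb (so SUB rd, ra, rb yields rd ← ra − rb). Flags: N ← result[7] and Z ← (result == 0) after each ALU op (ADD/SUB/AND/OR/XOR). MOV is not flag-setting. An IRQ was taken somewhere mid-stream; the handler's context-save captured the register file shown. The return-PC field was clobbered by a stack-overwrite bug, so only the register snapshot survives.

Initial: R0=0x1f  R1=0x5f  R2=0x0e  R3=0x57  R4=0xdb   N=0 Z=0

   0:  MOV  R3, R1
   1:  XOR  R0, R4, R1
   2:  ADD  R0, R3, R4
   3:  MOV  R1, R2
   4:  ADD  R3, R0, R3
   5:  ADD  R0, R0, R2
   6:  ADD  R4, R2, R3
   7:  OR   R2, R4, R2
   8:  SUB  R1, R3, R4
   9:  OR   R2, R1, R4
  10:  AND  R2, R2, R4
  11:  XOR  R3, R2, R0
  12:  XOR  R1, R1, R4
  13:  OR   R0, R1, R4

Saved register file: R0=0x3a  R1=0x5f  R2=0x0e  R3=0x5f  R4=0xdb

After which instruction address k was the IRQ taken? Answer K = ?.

after  0: R0=0x1f R1=0x5f R2=0x0e R3=0x5f R4=0xdb  N=0 Z=0
after  1: R0=0x84 R1=0x5f R2=0x0e R3=0x5f R4=0xdb  N=1 Z=0
after  2: R0=0x3a R1=0x5f R2=0x0e R3=0x5f R4=0xdb  N=0 Z=0
-- IRQ taken; context saved, return-PC = 3 --

K = 2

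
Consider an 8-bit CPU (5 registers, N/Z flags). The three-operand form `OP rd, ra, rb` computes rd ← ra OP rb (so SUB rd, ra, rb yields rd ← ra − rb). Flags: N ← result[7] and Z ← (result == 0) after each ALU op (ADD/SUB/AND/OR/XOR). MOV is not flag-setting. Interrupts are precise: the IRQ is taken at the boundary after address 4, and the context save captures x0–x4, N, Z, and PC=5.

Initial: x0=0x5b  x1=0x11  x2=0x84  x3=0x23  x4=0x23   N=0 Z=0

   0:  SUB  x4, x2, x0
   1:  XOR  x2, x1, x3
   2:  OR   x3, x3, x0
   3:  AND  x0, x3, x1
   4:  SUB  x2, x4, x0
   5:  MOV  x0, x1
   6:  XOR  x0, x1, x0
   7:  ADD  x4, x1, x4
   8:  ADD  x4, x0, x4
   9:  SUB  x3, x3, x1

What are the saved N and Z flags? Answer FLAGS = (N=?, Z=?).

after  0: x0=0x5b x1=0x11 x2=0x84 x3=0x23 x4=0x29  N=0 Z=0
after  1: x0=0x5b x1=0x11 x2=0x32 x3=0x23 x4=0x29  N=0 Z=0
after  2: x0=0x5b x1=0x11 x2=0x32 x3=0x7b x4=0x29  N=0 Z=0
after  3: x0=0x11 x1=0x11 x2=0x32 x3=0x7b x4=0x29  N=0 Z=0
after  4: x0=0x11 x1=0x11 x2=0x18 x3=0x7b x4=0x29  N=0 Z=0
-- IRQ taken; context saved, return-PC = 5 --

FLAGS = (N=0, Z=0)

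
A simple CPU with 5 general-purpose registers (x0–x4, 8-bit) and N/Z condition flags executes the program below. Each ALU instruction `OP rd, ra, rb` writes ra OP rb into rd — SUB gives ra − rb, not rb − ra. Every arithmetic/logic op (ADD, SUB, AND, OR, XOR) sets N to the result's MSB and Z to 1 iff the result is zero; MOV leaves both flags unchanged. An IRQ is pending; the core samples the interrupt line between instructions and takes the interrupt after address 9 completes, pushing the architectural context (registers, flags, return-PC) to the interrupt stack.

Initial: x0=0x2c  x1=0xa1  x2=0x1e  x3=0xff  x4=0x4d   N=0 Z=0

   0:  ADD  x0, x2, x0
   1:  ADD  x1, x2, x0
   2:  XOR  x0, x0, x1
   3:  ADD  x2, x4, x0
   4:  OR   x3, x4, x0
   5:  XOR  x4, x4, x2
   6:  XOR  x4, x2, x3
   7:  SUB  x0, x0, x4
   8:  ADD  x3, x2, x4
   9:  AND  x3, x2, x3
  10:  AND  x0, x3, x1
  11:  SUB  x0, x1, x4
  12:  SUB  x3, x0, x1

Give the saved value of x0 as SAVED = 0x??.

SAVED = 0x22

after  0: x0=0x4a x1=0xa1 x2=0x1e x3=0xff x4=0x4d  N=0 Z=0
after  1: x0=0x4a x1=0x68 x2=0x1e x3=0xff x4=0x4d  N=0 Z=0
after  2: x0=0x22 x1=0x68 x2=0x1e x3=0xff x4=0x4d  N=0 Z=0
after  3: x0=0x22 x1=0x68 x2=0x6f x3=0xff x4=0x4d  N=0 Z=0
after  4: x0=0x22 x1=0x68 x2=0x6f x3=0x6f x4=0x4d  N=0 Z=0
after  5: x0=0x22 x1=0x68 x2=0x6f x3=0x6f x4=0x22  N=0 Z=0
after  6: x0=0x22 x1=0x68 x2=0x6f x3=0x6f x4=0x00  N=0 Z=1
after  7: x0=0x22 x1=0x68 x2=0x6f x3=0x6f x4=0x00  N=0 Z=0
after  8: x0=0x22 x1=0x68 x2=0x6f x3=0x6f x4=0x00  N=0 Z=0
after  9: x0=0x22 x1=0x68 x2=0x6f x3=0x6f x4=0x00  N=0 Z=0
-- IRQ taken; context saved, return-PC = 10 --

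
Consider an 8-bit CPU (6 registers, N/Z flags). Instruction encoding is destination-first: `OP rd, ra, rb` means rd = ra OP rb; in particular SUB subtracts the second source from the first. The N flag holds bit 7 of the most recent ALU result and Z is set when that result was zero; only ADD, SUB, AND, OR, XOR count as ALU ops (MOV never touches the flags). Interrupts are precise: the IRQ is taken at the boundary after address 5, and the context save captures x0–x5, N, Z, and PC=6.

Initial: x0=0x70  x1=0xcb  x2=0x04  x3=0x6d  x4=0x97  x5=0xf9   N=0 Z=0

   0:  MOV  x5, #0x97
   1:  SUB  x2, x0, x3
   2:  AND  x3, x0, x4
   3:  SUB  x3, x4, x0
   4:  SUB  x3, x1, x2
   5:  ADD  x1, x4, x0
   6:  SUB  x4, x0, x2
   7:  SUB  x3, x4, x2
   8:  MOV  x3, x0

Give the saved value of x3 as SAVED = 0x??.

SAVED = 0xc8

after  0: x0=0x70 x1=0xcb x2=0x04 x3=0x6d x4=0x97 x5=0x97  N=0 Z=0
after  1: x0=0x70 x1=0xcb x2=0x03 x3=0x6d x4=0x97 x5=0x97  N=0 Z=0
after  2: x0=0x70 x1=0xcb x2=0x03 x3=0x10 x4=0x97 x5=0x97  N=0 Z=0
after  3: x0=0x70 x1=0xcb x2=0x03 x3=0x27 x4=0x97 x5=0x97  N=0 Z=0
after  4: x0=0x70 x1=0xcb x2=0x03 x3=0xc8 x4=0x97 x5=0x97  N=1 Z=0
after  5: x0=0x70 x1=0x07 x2=0x03 x3=0xc8 x4=0x97 x5=0x97  N=0 Z=0
-- IRQ taken; context saved, return-PC = 6 --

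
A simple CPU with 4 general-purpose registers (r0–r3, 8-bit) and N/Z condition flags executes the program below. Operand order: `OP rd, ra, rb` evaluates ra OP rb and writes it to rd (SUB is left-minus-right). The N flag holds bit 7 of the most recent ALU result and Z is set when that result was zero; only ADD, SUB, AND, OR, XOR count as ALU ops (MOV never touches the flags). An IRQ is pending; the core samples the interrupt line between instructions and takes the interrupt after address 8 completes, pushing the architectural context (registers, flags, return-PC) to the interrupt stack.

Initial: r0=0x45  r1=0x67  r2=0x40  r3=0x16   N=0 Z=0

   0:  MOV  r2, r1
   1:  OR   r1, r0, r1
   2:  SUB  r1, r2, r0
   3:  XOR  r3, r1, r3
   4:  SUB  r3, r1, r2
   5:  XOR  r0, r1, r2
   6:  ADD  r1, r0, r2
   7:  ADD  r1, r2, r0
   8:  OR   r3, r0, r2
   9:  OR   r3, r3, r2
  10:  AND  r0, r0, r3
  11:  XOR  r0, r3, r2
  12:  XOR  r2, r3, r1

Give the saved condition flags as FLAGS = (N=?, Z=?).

after  0: r0=0x45 r1=0x67 r2=0x67 r3=0x16  N=0 Z=0
after  1: r0=0x45 r1=0x67 r2=0x67 r3=0x16  N=0 Z=0
after  2: r0=0x45 r1=0x22 r2=0x67 r3=0x16  N=0 Z=0
after  3: r0=0x45 r1=0x22 r2=0x67 r3=0x34  N=0 Z=0
after  4: r0=0x45 r1=0x22 r2=0x67 r3=0xbb  N=1 Z=0
after  5: r0=0x45 r1=0x22 r2=0x67 r3=0xbb  N=0 Z=0
after  6: r0=0x45 r1=0xac r2=0x67 r3=0xbb  N=1 Z=0
after  7: r0=0x45 r1=0xac r2=0x67 r3=0xbb  N=1 Z=0
after  8: r0=0x45 r1=0xac r2=0x67 r3=0x67  N=0 Z=0
-- IRQ taken; context saved, return-PC = 9 --

FLAGS = (N=0, Z=0)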